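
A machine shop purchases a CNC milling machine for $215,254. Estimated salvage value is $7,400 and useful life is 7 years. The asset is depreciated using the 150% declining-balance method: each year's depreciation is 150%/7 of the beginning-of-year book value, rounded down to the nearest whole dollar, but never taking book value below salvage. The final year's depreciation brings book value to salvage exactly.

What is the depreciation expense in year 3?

$28,476

Depreciable base = $215,254 − $7,400 = $207,854.
Year 1: ⌊$215,254 × 150%/7⌋ = $46,125. Book value $169,129.
Year 2: ⌊$169,129 × 150%/7⌋ = $36,241. Book value $132,888.
Year 3: ⌊$132,888 × 150%/7⌋ = $28,476. Book value $104,412.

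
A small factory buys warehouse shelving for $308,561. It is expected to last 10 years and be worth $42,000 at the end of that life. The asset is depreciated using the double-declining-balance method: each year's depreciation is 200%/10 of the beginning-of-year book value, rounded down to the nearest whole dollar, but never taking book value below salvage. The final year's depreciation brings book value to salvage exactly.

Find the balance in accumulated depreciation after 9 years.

$266,561

Depreciable base = $308,561 − $42,000 = $266,561.
Year 1: ⌊$308,561 × 200%/10⌋ = $61,712. Book value $246,849.
Year 2: ⌊$246,849 × 200%/10⌋ = $49,369. Book value $197,480.
Year 3: ⌊$197,480 × 200%/10⌋ = $39,496. Book value $157,984.
Year 4: ⌊$157,984 × 200%/10⌋ = $31,596. Book value $126,388.
Year 5: ⌊$126,388 × 200%/10⌋ = $25,277. Book value $101,111.
Year 6: ⌊$101,111 × 200%/10⌋ = $20,222. Book value $80,889.
Year 7: ⌊$80,889 × 200%/10⌋ = $16,177. Book value $64,712.
Year 8: ⌊$64,712 × 200%/10⌋ = $12,942. Book value $51,770.
Year 9: ⌊$51,770 × 200%/10⌋ = $10,354, capped at $9,770. Book value $42,000.
Accumulated through year 9 = $308,561 − $42,000 = $266,561.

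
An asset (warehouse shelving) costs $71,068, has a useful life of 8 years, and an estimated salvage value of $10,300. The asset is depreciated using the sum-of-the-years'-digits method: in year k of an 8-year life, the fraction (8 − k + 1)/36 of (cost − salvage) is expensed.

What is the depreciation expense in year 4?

$8,440

Depreciable base = $71,068 − $10,300 = $60,768.
Sum of the years' digits = 8+7+6+5+4+3+2+1 = 36.
Year 1: $60,768 × 8/36 = $13,504. Book value $57,564.
Year 2: $60,768 × 7/36 = $11,816. Book value $45,748.
Year 3: $60,768 × 6/36 = $10,128. Book value $35,620.
Year 4: $60,768 × 5/36 = $8,440. Book value $27,180.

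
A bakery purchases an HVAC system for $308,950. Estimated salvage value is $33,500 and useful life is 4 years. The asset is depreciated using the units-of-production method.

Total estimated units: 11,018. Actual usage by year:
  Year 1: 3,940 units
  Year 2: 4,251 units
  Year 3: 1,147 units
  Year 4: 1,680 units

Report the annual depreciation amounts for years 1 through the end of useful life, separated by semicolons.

Depreciable base = $308,950 − $33,500 = $275,450.
Rate = $275,450 / 11,018 units = $25 per unit.
Year 1: 3,940 × $25 = $98,500. Book value $210,450.
Year 2: 4,251 × $25 = $106,275. Book value $104,175.
Year 3: 1,147 × $25 = $28,675. Book value $75,500.
Year 4: 1,680 × $25 = $42,000. Book value $33,500.

$98,500; $106,275; $28,675; $42,000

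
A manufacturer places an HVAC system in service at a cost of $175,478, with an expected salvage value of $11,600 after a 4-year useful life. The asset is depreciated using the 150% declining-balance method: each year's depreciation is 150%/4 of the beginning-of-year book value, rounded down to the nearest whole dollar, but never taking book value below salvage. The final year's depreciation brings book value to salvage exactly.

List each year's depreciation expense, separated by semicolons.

$65,804; $41,127; $25,705; $31,242

Depreciable base = $175,478 − $11,600 = $163,878.
Year 1: ⌊$175,478 × 150%/4⌋ = $65,804. Book value $109,674.
Year 2: ⌊$109,674 × 150%/4⌋ = $41,127. Book value $68,547.
Year 3: ⌊$68,547 × 150%/4⌋ = $25,705. Book value $42,842.
Year 4 (final): $42,842 − $11,600 = $31,242. Book value $11,600.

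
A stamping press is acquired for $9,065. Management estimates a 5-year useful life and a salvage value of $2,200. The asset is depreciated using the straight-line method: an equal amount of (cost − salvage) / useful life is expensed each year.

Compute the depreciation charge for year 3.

Depreciable base = $9,065 − $2,200 = $6,865.
Annual expense = $6,865 / 5 = $1,373.

$1,373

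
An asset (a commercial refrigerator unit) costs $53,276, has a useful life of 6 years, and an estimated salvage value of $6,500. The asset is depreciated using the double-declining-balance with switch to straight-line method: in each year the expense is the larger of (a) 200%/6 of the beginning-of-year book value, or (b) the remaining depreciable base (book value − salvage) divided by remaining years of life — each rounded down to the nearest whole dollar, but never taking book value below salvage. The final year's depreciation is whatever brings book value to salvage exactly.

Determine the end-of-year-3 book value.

Depreciable base = $53,276 − $6,500 = $46,776.
Year 1: DB = ⌊$53,276 × 200%/6⌋ = $17,758; SL = ⌊$46,776/6⌋ = $7,796 → take DB $17,758. Book value $35,518.
Year 2: DB = ⌊$35,518 × 200%/6⌋ = $11,839; SL = ⌊$29,018/5⌋ = $5,803 → take DB $11,839. Book value $23,679.
Year 3: DB = ⌊$23,679 × 200%/6⌋ = $7,893; SL = ⌊$17,179/4⌋ = $4,294 → take DB $7,893. Book value $15,786.

$15,786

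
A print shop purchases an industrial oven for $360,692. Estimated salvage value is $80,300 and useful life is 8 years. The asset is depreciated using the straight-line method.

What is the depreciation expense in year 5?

$35,049

Depreciable base = $360,692 − $80,300 = $280,392.
Annual expense = $280,392 / 8 = $35,049.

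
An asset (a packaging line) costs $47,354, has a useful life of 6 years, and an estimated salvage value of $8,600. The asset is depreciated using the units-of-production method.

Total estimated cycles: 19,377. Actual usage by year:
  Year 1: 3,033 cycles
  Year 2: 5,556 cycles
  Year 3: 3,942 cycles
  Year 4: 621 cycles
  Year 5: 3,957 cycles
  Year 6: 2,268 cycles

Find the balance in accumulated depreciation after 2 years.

$17,178

Depreciable base = $47,354 − $8,600 = $38,754.
Rate = $38,754 / 19,377 cycles = $2 per cycle.
Year 1: 3,033 × $2 = $6,066. Book value $41,288.
Year 2: 5,556 × $2 = $11,112. Book value $30,176.
Accumulated through year 2 = $47,354 − $30,176 = $17,178.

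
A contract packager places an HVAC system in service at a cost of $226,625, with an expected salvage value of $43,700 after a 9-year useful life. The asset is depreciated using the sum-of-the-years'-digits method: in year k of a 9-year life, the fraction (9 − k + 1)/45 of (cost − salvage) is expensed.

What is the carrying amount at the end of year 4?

$104,675

Depreciable base = $226,625 − $43,700 = $182,925.
Sum of the years' digits = 9+8+7+6+5+4+3+2+1 = 45.
Year 1: $182,925 × 9/45 = $36,585. Book value $190,040.
Year 2: $182,925 × 8/45 = $32,520. Book value $157,520.
Year 3: $182,925 × 7/45 = $28,455. Book value $129,065.
Year 4: $182,925 × 6/45 = $24,390. Book value $104,675.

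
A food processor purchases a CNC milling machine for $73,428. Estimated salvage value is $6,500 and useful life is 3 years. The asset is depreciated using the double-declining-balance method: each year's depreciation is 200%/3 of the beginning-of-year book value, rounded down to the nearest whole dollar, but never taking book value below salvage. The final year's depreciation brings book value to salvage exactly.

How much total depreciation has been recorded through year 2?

$65,269

Depreciable base = $73,428 − $6,500 = $66,928.
Year 1: ⌊$73,428 × 200%/3⌋ = $48,952. Book value $24,476.
Year 2: ⌊$24,476 × 200%/3⌋ = $16,317. Book value $8,159.
Accumulated through year 2 = $73,428 − $8,159 = $65,269.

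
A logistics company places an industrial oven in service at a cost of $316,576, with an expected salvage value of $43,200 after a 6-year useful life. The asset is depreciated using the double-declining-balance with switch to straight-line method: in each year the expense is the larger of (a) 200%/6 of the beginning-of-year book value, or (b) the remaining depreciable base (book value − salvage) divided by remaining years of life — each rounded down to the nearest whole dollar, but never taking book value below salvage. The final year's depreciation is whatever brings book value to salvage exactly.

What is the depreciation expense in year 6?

$0

Depreciable base = $316,576 − $43,200 = $273,376.
Year 1: DB = ⌊$316,576 × 200%/6⌋ = $105,525; SL = ⌊$273,376/6⌋ = $45,562 → take DB $105,525. Book value $211,051.
Year 2: DB = ⌊$211,051 × 200%/6⌋ = $70,350; SL = ⌊$167,851/5⌋ = $33,570 → take DB $70,350. Book value $140,701.
Year 3: DB = ⌊$140,701 × 200%/6⌋ = $46,900; SL = ⌊$97,501/4⌋ = $24,375 → take DB $46,900. Book value $93,801.
Year 4: DB = ⌊$93,801 × 200%/6⌋ = $31,267; SL = ⌊$50,601/3⌋ = $16,867 → take DB $31,267. Book value $62,534.
Year 5: DB = ⌊$62,534 × 200%/6⌋ = $20,844; SL = ⌊$19,334/2⌋ = $9,667 → take DB $20,844, capped at $19,334. Book value $43,200.
Year 6 (final): $43,200 − $43,200 = $0. Book value $43,200.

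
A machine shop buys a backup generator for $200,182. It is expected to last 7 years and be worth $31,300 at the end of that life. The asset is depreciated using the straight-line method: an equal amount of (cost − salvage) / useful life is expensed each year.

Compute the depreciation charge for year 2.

$24,126

Depreciable base = $200,182 − $31,300 = $168,882.
Annual expense = $168,882 / 7 = $24,126.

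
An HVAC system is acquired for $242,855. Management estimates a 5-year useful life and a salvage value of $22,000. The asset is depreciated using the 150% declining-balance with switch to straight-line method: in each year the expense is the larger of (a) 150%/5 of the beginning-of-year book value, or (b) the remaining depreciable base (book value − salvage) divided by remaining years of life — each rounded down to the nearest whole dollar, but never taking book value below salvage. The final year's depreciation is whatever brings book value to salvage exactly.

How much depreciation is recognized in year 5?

$30,650

Depreciable base = $242,855 − $22,000 = $220,855.
Year 1: DB = ⌊$242,855 × 150%/5⌋ = $72,856; SL = ⌊$220,855/5⌋ = $44,171 → take DB $72,856. Book value $169,999.
Year 2: DB = ⌊$169,999 × 150%/5⌋ = $50,999; SL = ⌊$147,999/4⌋ = $36,999 → take DB $50,999. Book value $119,000.
Year 3: DB = ⌊$119,000 × 150%/5⌋ = $35,700; SL = ⌊$97,000/3⌋ = $32,333 → take DB $35,700. Book value $83,300.
Year 4: DB = ⌊$83,300 × 150%/5⌋ = $24,990; SL = ⌊$61,300/2⌋ = $30,650 → take SL $30,650. Book value $52,650.
Year 5 (final): $52,650 − $22,000 = $30,650. Book value $22,000.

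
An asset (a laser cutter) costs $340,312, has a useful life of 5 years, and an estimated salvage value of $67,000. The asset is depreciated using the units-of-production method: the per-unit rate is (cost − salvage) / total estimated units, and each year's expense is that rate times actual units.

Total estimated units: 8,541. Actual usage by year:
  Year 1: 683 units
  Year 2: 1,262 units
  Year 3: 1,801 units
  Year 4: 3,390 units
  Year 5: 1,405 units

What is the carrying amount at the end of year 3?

$220,440

Depreciable base = $340,312 − $67,000 = $273,312.
Rate = $273,312 / 8,541 units = $32 per unit.
Year 1: 683 × $32 = $21,856. Book value $318,456.
Year 2: 1,262 × $32 = $40,384. Book value $278,072.
Year 3: 1,801 × $32 = $57,632. Book value $220,440.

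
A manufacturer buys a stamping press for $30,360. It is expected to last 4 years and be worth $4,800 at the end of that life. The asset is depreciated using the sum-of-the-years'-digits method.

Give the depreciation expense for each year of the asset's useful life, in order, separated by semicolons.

$10,224; $7,668; $5,112; $2,556

Depreciable base = $30,360 − $4,800 = $25,560.
Sum of the years' digits = 4+3+2+1 = 10.
Year 1: $25,560 × 4/10 = $10,224. Book value $20,136.
Year 2: $25,560 × 3/10 = $7,668. Book value $12,468.
Year 3: $25,560 × 2/10 = $5,112. Book value $7,356.
Year 4: $25,560 × 1/10 = $2,556. Book value $4,800.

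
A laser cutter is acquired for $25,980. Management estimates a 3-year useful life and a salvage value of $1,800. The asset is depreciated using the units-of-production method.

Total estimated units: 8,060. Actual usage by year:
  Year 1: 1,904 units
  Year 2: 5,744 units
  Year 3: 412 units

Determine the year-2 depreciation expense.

Depreciable base = $25,980 − $1,800 = $24,180.
Rate = $24,180 / 8,060 units = $3 per unit.
Year 1: 1,904 × $3 = $5,712. Book value $20,268.
Year 2: 5,744 × $3 = $17,232. Book value $3,036.

$17,232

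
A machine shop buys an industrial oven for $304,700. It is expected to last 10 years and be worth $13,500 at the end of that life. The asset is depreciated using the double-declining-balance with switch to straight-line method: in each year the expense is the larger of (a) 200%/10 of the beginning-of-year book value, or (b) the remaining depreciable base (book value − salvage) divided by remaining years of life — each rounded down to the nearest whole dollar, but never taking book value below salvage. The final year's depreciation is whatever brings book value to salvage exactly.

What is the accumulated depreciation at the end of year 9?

Depreciable base = $304,700 − $13,500 = $291,200.
Year 1: DB = ⌊$304,700 × 200%/10⌋ = $60,940; SL = ⌊$291,200/10⌋ = $29,120 → take DB $60,940. Book value $243,760.
Year 2: DB = ⌊$243,760 × 200%/10⌋ = $48,752; SL = ⌊$230,260/9⌋ = $25,584 → take DB $48,752. Book value $195,008.
Year 3: DB = ⌊$195,008 × 200%/10⌋ = $39,001; SL = ⌊$181,508/8⌋ = $22,688 → take DB $39,001. Book value $156,007.
Year 4: DB = ⌊$156,007 × 200%/10⌋ = $31,201; SL = ⌊$142,507/7⌋ = $20,358 → take DB $31,201. Book value $124,806.
Year 5: DB = ⌊$124,806 × 200%/10⌋ = $24,961; SL = ⌊$111,306/6⌋ = $18,551 → take DB $24,961. Book value $99,845.
Year 6: DB = ⌊$99,845 × 200%/10⌋ = $19,969; SL = ⌊$86,345/5⌋ = $17,269 → take DB $19,969. Book value $79,876.
Year 7: DB = ⌊$79,876 × 200%/10⌋ = $15,975; SL = ⌊$66,376/4⌋ = $16,594 → take SL $16,594. Book value $63,282.
Year 8: DB = ⌊$63,282 × 200%/10⌋ = $12,656; SL = ⌊$49,782/3⌋ = $16,594 → take SL $16,594. Book value $46,688.
Year 9: DB = ⌊$46,688 × 200%/10⌋ = $9,337; SL = ⌊$33,188/2⌋ = $16,594 → take SL $16,594. Book value $30,094.
Accumulated through year 9 = $304,700 − $30,094 = $274,606.

$274,606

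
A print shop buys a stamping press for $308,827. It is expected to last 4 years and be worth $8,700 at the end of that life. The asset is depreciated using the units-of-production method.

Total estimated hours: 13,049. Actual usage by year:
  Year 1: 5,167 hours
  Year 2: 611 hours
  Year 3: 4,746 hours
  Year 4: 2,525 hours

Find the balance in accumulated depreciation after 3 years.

Depreciable base = $308,827 − $8,700 = $300,127.
Rate = $300,127 / 13,049 hours = $23 per hour.
Year 1: 5,167 × $23 = $118,841. Book value $189,986.
Year 2: 611 × $23 = $14,053. Book value $175,933.
Year 3: 4,746 × $23 = $109,158. Book value $66,775.
Accumulated through year 3 = $308,827 − $66,775 = $242,052.

$242,052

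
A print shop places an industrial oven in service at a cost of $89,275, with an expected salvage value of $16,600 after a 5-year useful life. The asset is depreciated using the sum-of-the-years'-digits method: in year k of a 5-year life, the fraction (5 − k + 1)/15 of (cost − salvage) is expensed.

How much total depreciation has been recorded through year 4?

$67,830

Depreciable base = $89,275 − $16,600 = $72,675.
Sum of the years' digits = 5+4+3+2+1 = 15.
Year 1: $72,675 × 5/15 = $24,225. Book value $65,050.
Year 2: $72,675 × 4/15 = $19,380. Book value $45,670.
Year 3: $72,675 × 3/15 = $14,535. Book value $31,135.
Year 4: $72,675 × 2/15 = $9,690. Book value $21,445.
Accumulated through year 4 = $89,275 − $21,445 = $67,830.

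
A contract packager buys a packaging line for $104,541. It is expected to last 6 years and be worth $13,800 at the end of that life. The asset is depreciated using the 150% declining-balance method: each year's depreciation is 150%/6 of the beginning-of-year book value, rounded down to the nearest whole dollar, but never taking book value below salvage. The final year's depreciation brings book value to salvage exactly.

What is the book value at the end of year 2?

$58,805

Depreciable base = $104,541 − $13,800 = $90,741.
Year 1: ⌊$104,541 × 150%/6⌋ = $26,135. Book value $78,406.
Year 2: ⌊$78,406 × 150%/6⌋ = $19,601. Book value $58,805.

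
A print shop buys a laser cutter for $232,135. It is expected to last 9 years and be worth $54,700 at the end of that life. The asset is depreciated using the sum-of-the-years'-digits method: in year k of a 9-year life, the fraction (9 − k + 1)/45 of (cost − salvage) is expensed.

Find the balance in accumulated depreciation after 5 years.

Depreciable base = $232,135 − $54,700 = $177,435.
Sum of the years' digits = 9+8+7+6+5+4+3+2+1 = 45.
Year 1: $177,435 × 9/45 = $35,487. Book value $196,648.
Year 2: $177,435 × 8/45 = $31,544. Book value $165,104.
Year 3: $177,435 × 7/45 = $27,601. Book value $137,503.
Year 4: $177,435 × 6/45 = $23,658. Book value $113,845.
Year 5: $177,435 × 5/45 = $19,715. Book value $94,130.
Accumulated through year 5 = $232,135 − $94,130 = $138,005.

$138,005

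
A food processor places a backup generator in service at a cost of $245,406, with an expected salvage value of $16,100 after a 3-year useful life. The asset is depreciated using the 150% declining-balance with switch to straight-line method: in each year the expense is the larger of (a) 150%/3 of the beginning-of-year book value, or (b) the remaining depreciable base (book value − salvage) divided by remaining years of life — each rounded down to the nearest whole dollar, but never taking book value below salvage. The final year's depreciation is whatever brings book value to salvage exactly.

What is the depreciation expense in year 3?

$45,252

Depreciable base = $245,406 − $16,100 = $229,306.
Year 1: DB = ⌊$245,406 × 150%/3⌋ = $122,703; SL = ⌊$229,306/3⌋ = $76,435 → take DB $122,703. Book value $122,703.
Year 2: DB = ⌊$122,703 × 150%/3⌋ = $61,351; SL = ⌊$106,603/2⌋ = $53,301 → take DB $61,351. Book value $61,352.
Year 3 (final): $61,352 − $16,100 = $45,252. Book value $16,100.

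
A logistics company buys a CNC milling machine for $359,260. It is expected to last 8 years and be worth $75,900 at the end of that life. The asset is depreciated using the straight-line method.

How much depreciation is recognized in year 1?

$35,420

Depreciable base = $359,260 − $75,900 = $283,360.
Annual expense = $283,360 / 8 = $35,420.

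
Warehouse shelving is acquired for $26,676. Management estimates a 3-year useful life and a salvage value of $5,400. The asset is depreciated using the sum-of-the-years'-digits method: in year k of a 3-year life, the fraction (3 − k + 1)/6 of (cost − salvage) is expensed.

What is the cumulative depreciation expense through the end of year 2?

Depreciable base = $26,676 − $5,400 = $21,276.
Sum of the years' digits = 3+2+1 = 6.
Year 1: $21,276 × 3/6 = $10,638. Book value $16,038.
Year 2: $21,276 × 2/6 = $7,092. Book value $8,946.
Accumulated through year 2 = $26,676 − $8,946 = $17,730.

$17,730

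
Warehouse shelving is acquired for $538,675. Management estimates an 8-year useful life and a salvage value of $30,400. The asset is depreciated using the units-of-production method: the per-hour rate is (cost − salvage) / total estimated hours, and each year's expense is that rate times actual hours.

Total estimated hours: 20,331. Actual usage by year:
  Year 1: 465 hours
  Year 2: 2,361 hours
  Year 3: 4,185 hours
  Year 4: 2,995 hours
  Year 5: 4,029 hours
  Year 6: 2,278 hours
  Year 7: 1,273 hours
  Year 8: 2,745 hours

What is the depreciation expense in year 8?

Depreciable base = $538,675 − $30,400 = $508,275.
Rate = $508,275 / 20,331 hours = $25 per hour.
Year 1: 465 × $25 = $11,625. Book value $527,050.
Year 2: 2,361 × $25 = $59,025. Book value $468,025.
Year 3: 4,185 × $25 = $104,625. Book value $363,400.
Year 4: 2,995 × $25 = $74,875. Book value $288,525.
Year 5: 4,029 × $25 = $100,725. Book value $187,800.
Year 6: 2,278 × $25 = $56,950. Book value $130,850.
Year 7: 1,273 × $25 = $31,825. Book value $99,025.
Year 8: 2,745 × $25 = $68,625. Book value $30,400.

$68,625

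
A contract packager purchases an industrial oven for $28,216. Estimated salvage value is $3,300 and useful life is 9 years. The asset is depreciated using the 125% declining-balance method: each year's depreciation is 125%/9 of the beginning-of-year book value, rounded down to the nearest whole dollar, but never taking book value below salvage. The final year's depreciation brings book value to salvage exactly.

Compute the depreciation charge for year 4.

Depreciable base = $28,216 − $3,300 = $24,916.
Year 1: ⌊$28,216 × 125%/9⌋ = $3,918. Book value $24,298.
Year 2: ⌊$24,298 × 125%/9⌋ = $3,374. Book value $20,924.
Year 3: ⌊$20,924 × 125%/9⌋ = $2,906. Book value $18,018.
Year 4: ⌊$18,018 × 125%/9⌋ = $2,502. Book value $15,516.

$2,502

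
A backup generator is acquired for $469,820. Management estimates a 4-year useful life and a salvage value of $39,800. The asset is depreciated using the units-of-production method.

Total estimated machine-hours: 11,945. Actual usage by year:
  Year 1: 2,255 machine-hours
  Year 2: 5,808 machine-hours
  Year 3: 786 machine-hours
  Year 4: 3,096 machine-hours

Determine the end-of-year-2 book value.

Depreciable base = $469,820 − $39,800 = $430,020.
Rate = $430,020 / 11,945 machine-hours = $36 per machine-hour.
Year 1: 2,255 × $36 = $81,180. Book value $388,640.
Year 2: 5,808 × $36 = $209,088. Book value $179,552.

$179,552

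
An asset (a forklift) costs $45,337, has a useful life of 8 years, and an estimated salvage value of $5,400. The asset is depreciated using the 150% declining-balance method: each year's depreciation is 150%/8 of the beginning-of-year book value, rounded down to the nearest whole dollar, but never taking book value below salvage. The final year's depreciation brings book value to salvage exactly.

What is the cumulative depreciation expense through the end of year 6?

Depreciable base = $45,337 − $5,400 = $39,937.
Year 1: ⌊$45,337 × 150%/8⌋ = $8,500. Book value $36,837.
Year 2: ⌊$36,837 × 150%/8⌋ = $6,906. Book value $29,931.
Year 3: ⌊$29,931 × 150%/8⌋ = $5,612. Book value $24,319.
Year 4: ⌊$24,319 × 150%/8⌋ = $4,559. Book value $19,760.
Year 5: ⌊$19,760 × 150%/8⌋ = $3,705. Book value $16,055.
Year 6: ⌊$16,055 × 150%/8⌋ = $3,010. Book value $13,045.
Accumulated through year 6 = $45,337 − $13,045 = $32,292.

$32,292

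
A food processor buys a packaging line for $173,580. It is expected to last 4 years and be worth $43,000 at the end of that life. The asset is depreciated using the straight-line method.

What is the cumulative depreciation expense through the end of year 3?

$97,935

Depreciable base = $173,580 − $43,000 = $130,580.
Annual expense = $130,580 / 4 = $32,645.
End of year 1: book value $140,935.
End of year 2: book value $108,290.
End of year 3: book value $75,645.
Accumulated through year 3 = $173,580 − $75,645 = $97,935.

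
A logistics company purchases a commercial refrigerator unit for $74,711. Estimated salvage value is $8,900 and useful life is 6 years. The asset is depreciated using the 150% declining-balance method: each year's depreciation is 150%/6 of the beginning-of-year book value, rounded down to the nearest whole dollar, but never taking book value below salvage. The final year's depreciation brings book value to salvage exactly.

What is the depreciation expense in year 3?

$10,506

Depreciable base = $74,711 − $8,900 = $65,811.
Year 1: ⌊$74,711 × 150%/6⌋ = $18,677. Book value $56,034.
Year 2: ⌊$56,034 × 150%/6⌋ = $14,008. Book value $42,026.
Year 3: ⌊$42,026 × 150%/6⌋ = $10,506. Book value $31,520.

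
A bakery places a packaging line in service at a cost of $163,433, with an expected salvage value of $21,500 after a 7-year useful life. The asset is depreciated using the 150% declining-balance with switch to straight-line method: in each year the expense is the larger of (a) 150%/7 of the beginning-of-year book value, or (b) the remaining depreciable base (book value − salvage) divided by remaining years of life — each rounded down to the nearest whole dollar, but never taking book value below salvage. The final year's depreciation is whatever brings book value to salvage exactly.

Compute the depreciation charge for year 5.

$13,596

Depreciable base = $163,433 − $21,500 = $141,933.
Year 1: DB = ⌊$163,433 × 150%/7⌋ = $35,021; SL = ⌊$141,933/7⌋ = $20,276 → take DB $35,021. Book value $128,412.
Year 2: DB = ⌊$128,412 × 150%/7⌋ = $27,516; SL = ⌊$106,912/6⌋ = $17,818 → take DB $27,516. Book value $100,896.
Year 3: DB = ⌊$100,896 × 150%/7⌋ = $21,620; SL = ⌊$79,396/5⌋ = $15,879 → take DB $21,620. Book value $79,276.
Year 4: DB = ⌊$79,276 × 150%/7⌋ = $16,987; SL = ⌊$57,776/4⌋ = $14,444 → take DB $16,987. Book value $62,289.
Year 5: DB = ⌊$62,289 × 150%/7⌋ = $13,347; SL = ⌊$40,789/3⌋ = $13,596 → take SL $13,596. Book value $48,693.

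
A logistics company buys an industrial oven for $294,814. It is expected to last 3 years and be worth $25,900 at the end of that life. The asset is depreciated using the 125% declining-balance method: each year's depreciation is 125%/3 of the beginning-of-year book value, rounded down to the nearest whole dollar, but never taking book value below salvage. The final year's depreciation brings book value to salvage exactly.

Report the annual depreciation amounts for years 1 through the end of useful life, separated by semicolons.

Depreciable base = $294,814 − $25,900 = $268,914.
Year 1: ⌊$294,814 × 125%/3⌋ = $122,839. Book value $171,975.
Year 2: ⌊$171,975 × 125%/3⌋ = $71,656. Book value $100,319.
Year 3 (final): $100,319 − $25,900 = $74,419. Book value $25,900.

$122,839; $71,656; $74,419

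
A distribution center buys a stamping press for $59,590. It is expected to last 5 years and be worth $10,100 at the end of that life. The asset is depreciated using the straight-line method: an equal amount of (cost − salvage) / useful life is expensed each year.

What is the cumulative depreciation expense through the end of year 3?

$29,694

Depreciable base = $59,590 − $10,100 = $49,490.
Annual expense = $49,490 / 5 = $9,898.
End of year 1: book value $49,692.
End of year 2: book value $39,794.
End of year 3: book value $29,896.
Accumulated through year 3 = $59,590 − $29,896 = $29,694.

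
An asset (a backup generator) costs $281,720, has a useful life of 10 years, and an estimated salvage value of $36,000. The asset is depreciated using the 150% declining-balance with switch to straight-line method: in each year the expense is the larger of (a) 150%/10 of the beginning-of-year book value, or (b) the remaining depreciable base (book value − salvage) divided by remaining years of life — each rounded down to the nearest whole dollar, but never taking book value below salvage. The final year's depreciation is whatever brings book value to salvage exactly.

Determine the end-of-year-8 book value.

Depreciable base = $281,720 − $36,000 = $245,720.
Year 1: DB = ⌊$281,720 × 150%/10⌋ = $42,258; SL = ⌊$245,720/10⌋ = $24,572 → take DB $42,258. Book value $239,462.
Year 2: DB = ⌊$239,462 × 150%/10⌋ = $35,919; SL = ⌊$203,462/9⌋ = $22,606 → take DB $35,919. Book value $203,543.
Year 3: DB = ⌊$203,543 × 150%/10⌋ = $30,531; SL = ⌊$167,543/8⌋ = $20,942 → take DB $30,531. Book value $173,012.
Year 4: DB = ⌊$173,012 × 150%/10⌋ = $25,951; SL = ⌊$137,012/7⌋ = $19,573 → take DB $25,951. Book value $147,061.
Year 5: DB = ⌊$147,061 × 150%/10⌋ = $22,059; SL = ⌊$111,061/6⌋ = $18,510 → take DB $22,059. Book value $125,002.
Year 6: DB = ⌊$125,002 × 150%/10⌋ = $18,750; SL = ⌊$89,002/5⌋ = $17,800 → take DB $18,750. Book value $106,252.
Year 7: DB = ⌊$106,252 × 150%/10⌋ = $15,937; SL = ⌊$70,252/4⌋ = $17,563 → take SL $17,563. Book value $88,689.
Year 8: DB = ⌊$88,689 × 150%/10⌋ = $13,303; SL = ⌊$52,689/3⌋ = $17,563 → take SL $17,563. Book value $71,126.

$71,126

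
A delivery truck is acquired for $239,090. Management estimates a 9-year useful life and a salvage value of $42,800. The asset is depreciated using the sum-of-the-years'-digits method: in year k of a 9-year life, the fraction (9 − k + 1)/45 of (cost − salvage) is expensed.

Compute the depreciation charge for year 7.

Depreciable base = $239,090 − $42,800 = $196,290.
Sum of the years' digits = 9+8+7+6+5+4+3+2+1 = 45.
Year 1: $196,290 × 9/45 = $39,258. Book value $199,832.
Year 2: $196,290 × 8/45 = $34,896. Book value $164,936.
Year 3: $196,290 × 7/45 = $30,534. Book value $134,402.
Year 4: $196,290 × 6/45 = $26,172. Book value $108,230.
Year 5: $196,290 × 5/45 = $21,810. Book value $86,420.
Year 6: $196,290 × 4/45 = $17,448. Book value $68,972.
Year 7: $196,290 × 3/45 = $13,086. Book value $55,886.

$13,086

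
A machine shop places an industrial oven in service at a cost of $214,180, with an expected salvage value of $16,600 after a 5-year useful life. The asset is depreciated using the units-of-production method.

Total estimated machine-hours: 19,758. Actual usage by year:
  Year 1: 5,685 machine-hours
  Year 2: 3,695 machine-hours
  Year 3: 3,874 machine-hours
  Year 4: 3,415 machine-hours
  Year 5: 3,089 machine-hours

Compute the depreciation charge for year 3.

$38,740

Depreciable base = $214,180 − $16,600 = $197,580.
Rate = $197,580 / 19,758 machine-hours = $10 per machine-hour.
Year 1: 5,685 × $10 = $56,850. Book value $157,330.
Year 2: 3,695 × $10 = $36,950. Book value $120,380.
Year 3: 3,874 × $10 = $38,740. Book value $81,640.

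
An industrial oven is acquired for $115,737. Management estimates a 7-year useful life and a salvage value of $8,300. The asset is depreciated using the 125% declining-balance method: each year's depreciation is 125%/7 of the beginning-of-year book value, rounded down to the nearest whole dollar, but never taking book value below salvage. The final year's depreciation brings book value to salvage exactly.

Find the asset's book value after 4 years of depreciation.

Depreciable base = $115,737 − $8,300 = $107,437.
Year 1: ⌊$115,737 × 125%/7⌋ = $20,667. Book value $95,070.
Year 2: ⌊$95,070 × 125%/7⌋ = $16,976. Book value $78,094.
Year 3: ⌊$78,094 × 125%/7⌋ = $13,945. Book value $64,149.
Year 4: ⌊$64,149 × 125%/7⌋ = $11,455. Book value $52,694.

$52,694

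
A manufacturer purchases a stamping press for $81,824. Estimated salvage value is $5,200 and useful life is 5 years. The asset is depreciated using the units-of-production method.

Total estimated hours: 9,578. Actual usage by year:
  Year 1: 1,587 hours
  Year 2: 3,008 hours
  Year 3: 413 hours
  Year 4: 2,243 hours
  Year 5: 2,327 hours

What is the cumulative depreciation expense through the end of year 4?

$58,008

Depreciable base = $81,824 − $5,200 = $76,624.
Rate = $76,624 / 9,578 hours = $8 per hour.
Year 1: 1,587 × $8 = $12,696. Book value $69,128.
Year 2: 3,008 × $8 = $24,064. Book value $45,064.
Year 3: 413 × $8 = $3,304. Book value $41,760.
Year 4: 2,243 × $8 = $17,944. Book value $23,816.
Accumulated through year 4 = $81,824 − $23,816 = $58,008.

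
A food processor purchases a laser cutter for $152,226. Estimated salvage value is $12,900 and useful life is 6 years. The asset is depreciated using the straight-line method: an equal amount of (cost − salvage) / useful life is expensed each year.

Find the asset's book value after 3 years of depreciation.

$82,563

Depreciable base = $152,226 − $12,900 = $139,326.
Annual expense = $139,326 / 6 = $23,221.
End of year 1: book value $129,005.
End of year 2: book value $105,784.
End of year 3: book value $82,563.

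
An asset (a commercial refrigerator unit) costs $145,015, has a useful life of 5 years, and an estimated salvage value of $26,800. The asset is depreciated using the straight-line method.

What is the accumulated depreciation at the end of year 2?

$47,286

Depreciable base = $145,015 − $26,800 = $118,215.
Annual expense = $118,215 / 5 = $23,643.
End of year 1: book value $121,372.
End of year 2: book value $97,729.
Accumulated through year 2 = $145,015 − $97,729 = $47,286.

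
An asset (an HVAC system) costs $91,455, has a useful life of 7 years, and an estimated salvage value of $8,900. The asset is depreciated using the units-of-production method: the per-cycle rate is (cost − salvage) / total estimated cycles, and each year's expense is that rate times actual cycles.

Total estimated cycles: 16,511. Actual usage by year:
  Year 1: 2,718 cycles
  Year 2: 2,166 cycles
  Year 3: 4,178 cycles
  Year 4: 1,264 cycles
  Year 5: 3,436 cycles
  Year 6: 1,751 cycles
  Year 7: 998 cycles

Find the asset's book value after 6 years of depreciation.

Depreciable base = $91,455 − $8,900 = $82,555.
Rate = $82,555 / 16,511 cycles = $5 per cycle.
Year 1: 2,718 × $5 = $13,590. Book value $77,865.
Year 2: 2,166 × $5 = $10,830. Book value $67,035.
Year 3: 4,178 × $5 = $20,890. Book value $46,145.
Year 4: 1,264 × $5 = $6,320. Book value $39,825.
Year 5: 3,436 × $5 = $17,180. Book value $22,645.
Year 6: 1,751 × $5 = $8,755. Book value $13,890.

$13,890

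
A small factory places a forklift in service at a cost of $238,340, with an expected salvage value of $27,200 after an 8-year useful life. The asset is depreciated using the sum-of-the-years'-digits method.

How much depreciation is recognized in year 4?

$29,325

Depreciable base = $238,340 − $27,200 = $211,140.
Sum of the years' digits = 8+7+6+5+4+3+2+1 = 36.
Year 1: $211,140 × 8/36 = $46,920. Book value $191,420.
Year 2: $211,140 × 7/36 = $41,055. Book value $150,365.
Year 3: $211,140 × 6/36 = $35,190. Book value $115,175.
Year 4: $211,140 × 5/36 = $29,325. Book value $85,850.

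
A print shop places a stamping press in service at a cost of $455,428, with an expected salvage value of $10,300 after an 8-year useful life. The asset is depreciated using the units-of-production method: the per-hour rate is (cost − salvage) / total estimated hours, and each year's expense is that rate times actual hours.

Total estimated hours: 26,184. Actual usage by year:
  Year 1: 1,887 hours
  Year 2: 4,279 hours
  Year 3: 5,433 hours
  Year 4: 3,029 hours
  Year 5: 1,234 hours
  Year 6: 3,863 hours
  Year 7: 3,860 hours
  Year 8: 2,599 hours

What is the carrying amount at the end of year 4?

$206,752

Depreciable base = $455,428 − $10,300 = $445,128.
Rate = $445,128 / 26,184 hours = $17 per hour.
Year 1: 1,887 × $17 = $32,079. Book value $423,349.
Year 2: 4,279 × $17 = $72,743. Book value $350,606.
Year 3: 5,433 × $17 = $92,361. Book value $258,245.
Year 4: 3,029 × $17 = $51,493. Book value $206,752.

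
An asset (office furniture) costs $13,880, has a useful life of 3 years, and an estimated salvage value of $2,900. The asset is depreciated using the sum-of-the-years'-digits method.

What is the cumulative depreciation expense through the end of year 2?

Depreciable base = $13,880 − $2,900 = $10,980.
Sum of the years' digits = 3+2+1 = 6.
Year 1: $10,980 × 3/6 = $5,490. Book value $8,390.
Year 2: $10,980 × 2/6 = $3,660. Book value $4,730.
Accumulated through year 2 = $13,880 − $4,730 = $9,150.

$9,150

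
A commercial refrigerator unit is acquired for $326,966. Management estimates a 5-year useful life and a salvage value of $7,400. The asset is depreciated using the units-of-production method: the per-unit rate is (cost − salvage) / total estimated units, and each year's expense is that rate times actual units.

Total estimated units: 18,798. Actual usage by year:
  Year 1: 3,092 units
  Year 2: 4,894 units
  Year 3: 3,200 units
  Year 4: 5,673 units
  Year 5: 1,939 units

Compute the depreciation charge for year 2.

$83,198

Depreciable base = $326,966 − $7,400 = $319,566.
Rate = $319,566 / 18,798 units = $17 per unit.
Year 1: 3,092 × $17 = $52,564. Book value $274,402.
Year 2: 4,894 × $17 = $83,198. Book value $191,204.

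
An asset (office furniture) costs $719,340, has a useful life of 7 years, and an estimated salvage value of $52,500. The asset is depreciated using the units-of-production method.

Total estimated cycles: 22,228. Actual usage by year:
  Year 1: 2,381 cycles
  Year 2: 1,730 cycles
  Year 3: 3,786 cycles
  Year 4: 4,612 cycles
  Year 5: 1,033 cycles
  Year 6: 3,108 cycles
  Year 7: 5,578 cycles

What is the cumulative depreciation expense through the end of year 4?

$375,270

Depreciable base = $719,340 − $52,500 = $666,840.
Rate = $666,840 / 22,228 cycles = $30 per cycle.
Year 1: 2,381 × $30 = $71,430. Book value $647,910.
Year 2: 1,730 × $30 = $51,900. Book value $596,010.
Year 3: 3,786 × $30 = $113,580. Book value $482,430.
Year 4: 4,612 × $30 = $138,360. Book value $344,070.
Accumulated through year 4 = $719,340 − $344,070 = $375,270.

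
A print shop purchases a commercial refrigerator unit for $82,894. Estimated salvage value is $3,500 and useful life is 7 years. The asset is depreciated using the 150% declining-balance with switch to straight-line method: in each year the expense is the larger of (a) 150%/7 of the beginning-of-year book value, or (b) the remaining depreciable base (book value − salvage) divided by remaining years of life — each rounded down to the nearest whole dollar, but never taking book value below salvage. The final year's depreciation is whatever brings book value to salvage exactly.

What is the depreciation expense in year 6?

Depreciable base = $82,894 − $3,500 = $79,394.
Year 1: DB = ⌊$82,894 × 150%/7⌋ = $17,763; SL = ⌊$79,394/7⌋ = $11,342 → take DB $17,763. Book value $65,131.
Year 2: DB = ⌊$65,131 × 150%/7⌋ = $13,956; SL = ⌊$61,631/6⌋ = $10,271 → take DB $13,956. Book value $51,175.
Year 3: DB = ⌊$51,175 × 150%/7⌋ = $10,966; SL = ⌊$47,675/5⌋ = $9,535 → take DB $10,966. Book value $40,209.
Year 4: DB = ⌊$40,209 × 150%/7⌋ = $8,616; SL = ⌊$36,709/4⌋ = $9,177 → take SL $9,177. Book value $31,032.
Year 5: DB = ⌊$31,032 × 150%/7⌋ = $6,649; SL = ⌊$27,532/3⌋ = $9,177 → take SL $9,177. Book value $21,855.
Year 6: DB = ⌊$21,855 × 150%/7⌋ = $4,683; SL = ⌊$18,355/2⌋ = $9,177 → take SL $9,177. Book value $12,678.

$9,177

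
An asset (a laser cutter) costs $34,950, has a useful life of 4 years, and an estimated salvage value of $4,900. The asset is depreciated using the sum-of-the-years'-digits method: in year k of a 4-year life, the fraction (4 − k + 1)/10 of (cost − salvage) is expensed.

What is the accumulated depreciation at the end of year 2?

$21,035

Depreciable base = $34,950 − $4,900 = $30,050.
Sum of the years' digits = 4+3+2+1 = 10.
Year 1: $30,050 × 4/10 = $12,020. Book value $22,930.
Year 2: $30,050 × 3/10 = $9,015. Book value $13,915.
Accumulated through year 2 = $34,950 − $13,915 = $21,035.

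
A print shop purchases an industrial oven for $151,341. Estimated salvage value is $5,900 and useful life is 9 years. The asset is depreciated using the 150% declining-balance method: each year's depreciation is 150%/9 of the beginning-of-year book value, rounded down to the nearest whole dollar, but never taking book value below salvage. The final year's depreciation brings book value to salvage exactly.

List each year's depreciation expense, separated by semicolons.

$25,223; $21,019; $17,516; $14,597; $12,164; $10,137; $8,447; $7,039; $29,299

Depreciable base = $151,341 − $5,900 = $145,441.
Year 1: ⌊$151,341 × 150%/9⌋ = $25,223. Book value $126,118.
Year 2: ⌊$126,118 × 150%/9⌋ = $21,019. Book value $105,099.
Year 3: ⌊$105,099 × 150%/9⌋ = $17,516. Book value $87,583.
Year 4: ⌊$87,583 × 150%/9⌋ = $14,597. Book value $72,986.
Year 5: ⌊$72,986 × 150%/9⌋ = $12,164. Book value $60,822.
Year 6: ⌊$60,822 × 150%/9⌋ = $10,137. Book value $50,685.
Year 7: ⌊$50,685 × 150%/9⌋ = $8,447. Book value $42,238.
Year 8: ⌊$42,238 × 150%/9⌋ = $7,039. Book value $35,199.
Year 9 (final): $35,199 − $5,900 = $29,299. Book value $5,900.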